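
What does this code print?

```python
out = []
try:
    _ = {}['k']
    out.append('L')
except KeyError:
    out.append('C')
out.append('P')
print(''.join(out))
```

Execution trace: 'C' (except KeyError) → 'P' (after the try/except). Output: CP

Answer: CP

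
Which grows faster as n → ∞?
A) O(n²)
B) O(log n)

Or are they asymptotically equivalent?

O(n²) vs O(log n): Higher order terms dominate.

Answer: A) O(n²) grows faster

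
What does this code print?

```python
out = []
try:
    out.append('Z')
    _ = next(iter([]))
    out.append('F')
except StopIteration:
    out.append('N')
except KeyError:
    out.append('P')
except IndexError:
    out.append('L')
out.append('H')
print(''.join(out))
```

Execution trace: 'Z' (try body) → 'N' (except StopIteration) → 'H' (after the try/except). Output: ZNH

Answer: ZNH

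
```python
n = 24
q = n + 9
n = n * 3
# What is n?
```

Trace:
`n = 24` → n = 24
`q = n + 9` → q = 33
`n = n * 3` → n = 72
So n = 72

Answer: 72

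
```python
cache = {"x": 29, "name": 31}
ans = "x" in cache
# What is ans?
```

Trace:
`cache = {"x": 29, "name": 31}` → cache = {'x': 29, 'name': 31}
`ans = "x" in cache` → ans = True
So ans = True

Answer: True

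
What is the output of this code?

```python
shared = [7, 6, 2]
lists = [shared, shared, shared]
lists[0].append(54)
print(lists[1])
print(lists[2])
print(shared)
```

Key concept: list of same reference.
Step by step:
`shared = [7, 6, 2]` → shared = [7, 6, 2]
`lists = [shared, shared, shared]` → lists = [[7, 6, 2], [7, 6, 2], [7, 6, 2]]
`lists[0].append(54)` → shared = [7, 6, 2, 54]; lists = [[7, 6, 2, 54], [7, 6, 2, 54], [7, 6, 2, 54]]
`print(lists[1])` → prints [7, 6, 2, 54]
`print(lists[2])` → prints [7, 6, 2, 54]
`print(shared)` → prints [7, 6, 2, 54]

Answer:
[7, 6, 2, 54]
[7, 6, 2, 54]
[7, 6, 2, 54]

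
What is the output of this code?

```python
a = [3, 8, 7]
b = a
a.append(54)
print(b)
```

Key concept: basic list aliasing.
Step by step:
`a = [3, 8, 7]` → a = [3, 8, 7]
`b = a` → b = [3, 8, 7] (same object as a)
`a.append(54)` → a = [3, 8, 7, 54] (same object as b); b = [3, 8, 7, 54] (same object as a)
`print(b)` → prints [3, 8, 7, 54]

Answer: [3, 8, 7, 54]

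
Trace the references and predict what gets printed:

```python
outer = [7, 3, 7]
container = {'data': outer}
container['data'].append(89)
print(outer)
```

Key concept: dict holds reference to list.
Step by step:
`outer = [7, 3, 7]` → outer = [7, 3, 7]
`container = {'data': outer}` → container = {'data': [7, 3, 7]}
`container['data'].append(89)` → outer = [7, 3, 7, 89]; container = {'data': [7, 3, 7, 89]}
`print(outer)` → prints [7, 3, 7, 89]

Answer: [7, 3, 7, 89]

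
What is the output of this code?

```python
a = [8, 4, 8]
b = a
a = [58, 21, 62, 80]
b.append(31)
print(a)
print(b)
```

Key concept: rebinding vs mutation: a is rebound to a new list, b still points at the original.
Step by step:
`a = [8, 4, 8]` → a = [8, 4, 8]
`b = a` → b = [8, 4, 8] (same object as a)
`a = [58, 21, 62, 80]` → a = [58, 21, 62, 80]
`b.append(31)` → b = [8, 4, 8, 31]
`print(a)` → prints [58, 21, 62, 80]
`print(b)` → prints [8, 4, 8, 31]

Answer:
[58, 21, 62, 80]
[8, 4, 8, 31]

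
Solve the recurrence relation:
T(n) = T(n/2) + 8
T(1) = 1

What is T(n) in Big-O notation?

Each step divides n by 2 and adds 8. After log_2(n) steps we reach T(1)=1. So T(n) = 8·log_2(n) + 1 = O(log n).

Answer: O(log n)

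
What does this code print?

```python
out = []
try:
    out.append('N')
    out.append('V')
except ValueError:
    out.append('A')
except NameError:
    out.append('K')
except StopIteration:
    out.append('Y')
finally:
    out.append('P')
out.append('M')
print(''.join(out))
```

Execution trace: 'N' (try body) → 'V' (try body, no exception) → 'P' (finally) → 'M' (after the try/except). Output: NVPM

Answer: NVPM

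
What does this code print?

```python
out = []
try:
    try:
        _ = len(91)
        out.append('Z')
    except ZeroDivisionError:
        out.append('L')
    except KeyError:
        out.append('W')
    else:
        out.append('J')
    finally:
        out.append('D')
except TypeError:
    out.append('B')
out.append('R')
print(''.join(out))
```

Execution trace: 'D' (finally) → 'B' (outer except TypeError) → 'R' (after the try/except). Output: DBR

Answer: DBR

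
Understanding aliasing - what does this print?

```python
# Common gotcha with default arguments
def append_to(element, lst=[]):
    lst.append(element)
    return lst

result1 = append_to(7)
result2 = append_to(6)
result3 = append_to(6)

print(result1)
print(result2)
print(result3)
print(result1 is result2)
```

Key concept: mutable default argument gotcha.
Step by step:
`result1 = append_to(7)` → result1 = [7]
`result2 = append_to(6)` → result1 = [7, 6] (same object as result2); result2 = [7, 6] (same object as result1)
`result3 = append_to(6)` → result1 = [7, 6, 6] (same object as result2, result3); result2 = [7, 6, 6] (same object as result1, result3); result3 = [7, 6, 6] (same object as result1, result2)
`print(result1)` → prints [7, 6, 6]
`print(result2)` → prints [7, 6, 6]
`print(result3)` → prints [7, 6, 6]
`print(result1 is result2)` → prints True

Answer:
[7, 6, 6]
[7, 6, 6]
[7, 6, 6]
True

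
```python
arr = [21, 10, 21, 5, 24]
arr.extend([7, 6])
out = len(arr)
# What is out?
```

Trace:
`arr = [21, 10, 21, 5, 24]` → arr = [21, 10, 21, 5, 24]
`arr.extend([7, 6])` → arr = [21, 10, 21, 5, 24, 7, 6]
`out = len(arr)` → out = 7
So out = 7

Answer: 7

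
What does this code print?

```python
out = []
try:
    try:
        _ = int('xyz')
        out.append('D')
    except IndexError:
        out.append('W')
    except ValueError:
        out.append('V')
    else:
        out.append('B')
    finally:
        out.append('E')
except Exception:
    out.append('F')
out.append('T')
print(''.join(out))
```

Execution trace: 'V' (inner except ValueError) → 'E' (inner finally) → 'T' (after the try/except). Output: VET

Answer: VET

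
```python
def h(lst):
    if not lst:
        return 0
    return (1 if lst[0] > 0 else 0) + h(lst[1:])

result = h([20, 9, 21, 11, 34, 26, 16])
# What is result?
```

Count of positive elements in [20, 9, 21, 11, 34, 26, 16] = 7

Answer: 7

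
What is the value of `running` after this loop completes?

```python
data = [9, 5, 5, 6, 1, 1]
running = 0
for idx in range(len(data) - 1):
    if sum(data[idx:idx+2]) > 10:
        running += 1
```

Count windows with sum > 10
`running` takes the values: 0 → 1 → 2

Answer: 2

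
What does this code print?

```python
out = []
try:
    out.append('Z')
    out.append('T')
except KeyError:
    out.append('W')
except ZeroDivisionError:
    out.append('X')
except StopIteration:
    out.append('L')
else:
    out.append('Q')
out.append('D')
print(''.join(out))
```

Execution trace: 'Z' (try body) → 'T' (try body, no exception) → 'Q' (else) → 'D' (after the try/except). Output: ZTQD

Answer: ZTQD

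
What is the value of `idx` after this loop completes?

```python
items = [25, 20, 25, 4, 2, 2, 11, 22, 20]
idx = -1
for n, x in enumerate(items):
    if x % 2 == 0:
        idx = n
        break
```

First even number index in [25, 20, 25, 4, 2, 2, 11, 22, 20]
`idx` takes the values: -1 → 1

Answer: 1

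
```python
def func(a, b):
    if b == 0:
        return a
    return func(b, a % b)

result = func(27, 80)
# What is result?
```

func(27, 80) -> func(80, 27) -> func(27, 26) -> func(26, 1) -> func(1, 0) -> 1

Answer: 1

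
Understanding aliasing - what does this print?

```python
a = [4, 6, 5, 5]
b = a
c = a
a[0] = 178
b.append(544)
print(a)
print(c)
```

Key concept: multiple aliases.
Step by step:
`a = [4, 6, 5, 5]` → a = [4, 6, 5, 5]
`b = a` → b = [4, 6, 5, 5] (same object as a)
`c = a` → c = [4, 6, 5, 5] (same object as a, b)
`a[0] = 178` → a = [178, 6, 5, 5] (same object as b, c); b = [178, 6, 5, 5] (same object as a, c); c = [178, 6, 5, 5] (same object as a, b)
`b.append(544)` → a = [178, 6, 5, 5, 544] (same object as b, c); b = [178, 6, 5, 5, 544] (same object as a, c); c = [178, 6, 5, 5, 544] (same object as a, b)
`print(a)` → prints [178, 6, 5, 5, 544]
`print(c)` → prints [178, 6, 5, 5, 544]

Answer:
[178, 6, 5, 5, 544]
[178, 6, 5, 5, 544]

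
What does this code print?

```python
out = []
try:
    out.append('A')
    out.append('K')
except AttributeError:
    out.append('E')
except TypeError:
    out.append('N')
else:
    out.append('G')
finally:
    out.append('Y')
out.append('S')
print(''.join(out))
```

Execution trace: 'A' (try body) → 'K' (try body, no exception) → 'G' (else) → 'Y' (finally) → 'S' (after the try/except). Output: AKGYS

Answer: AKGYS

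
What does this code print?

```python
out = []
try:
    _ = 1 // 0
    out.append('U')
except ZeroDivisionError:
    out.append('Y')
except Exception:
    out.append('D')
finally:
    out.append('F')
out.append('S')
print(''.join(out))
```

Execution trace: 'Y' (except ZeroDivisionError) → 'F' (finally) → 'S' (after the try/except). Output: YFS

Answer: YFS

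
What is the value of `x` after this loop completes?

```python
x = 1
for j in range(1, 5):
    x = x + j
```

Start at 1, add 1 through 4
`x` takes the values: 1 → 2 → 4 → 7 → 11

Answer: 11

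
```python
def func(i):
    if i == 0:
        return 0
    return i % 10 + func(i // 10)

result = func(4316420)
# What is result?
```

Sum of digits of 4316420: 0 + 2 + 4 + 6 + 1 + 3 + 4 = 20

Answer: 20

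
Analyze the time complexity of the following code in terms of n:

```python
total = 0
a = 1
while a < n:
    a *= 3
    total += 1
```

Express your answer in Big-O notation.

Each loop level contributes: log n. Multiplying the contributions gives O(log n).

Answer: O(log n)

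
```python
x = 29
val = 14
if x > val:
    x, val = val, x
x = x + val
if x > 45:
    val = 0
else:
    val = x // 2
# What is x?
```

Trace:
`x = 29` → x = 29
`val = 14` → val = 14
`if x > val: ...` → x > val is True → x = 14; val = 29
`x = x + val` → x = 43
`if x > 45: ...` → x > 45 is False, take else branch → val = 21
So x = 43

Answer: 43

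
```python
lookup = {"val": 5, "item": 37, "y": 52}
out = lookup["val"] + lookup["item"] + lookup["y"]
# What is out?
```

Trace:
`lookup = {"val": 5, "item": 37, "y": 52}` → lookup = {'val': 5, 'item': 37, 'y': 52}
`out = lookup["val"] + lookup["item"] + lookup["y"]` → out = 94
So out = 94

Answer: 94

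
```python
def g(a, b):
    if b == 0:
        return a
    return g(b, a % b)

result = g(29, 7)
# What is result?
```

g(29, 7) -> g(7, 1) -> g(1, 0) -> 1

Answer: 1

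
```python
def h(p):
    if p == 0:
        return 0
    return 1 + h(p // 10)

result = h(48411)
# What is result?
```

Count of digits of 48411: 5

Answer: 5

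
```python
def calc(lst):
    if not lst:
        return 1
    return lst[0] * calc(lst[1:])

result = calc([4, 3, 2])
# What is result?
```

Product over [4, 3, 2] = 4 * 3 * 2 = 24

Answer: 24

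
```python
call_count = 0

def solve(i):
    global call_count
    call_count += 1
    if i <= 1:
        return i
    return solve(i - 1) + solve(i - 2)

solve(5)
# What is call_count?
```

Calls(i) = 1 + Calls(i-1) + Calls(i-2); Calls(0)=Calls(1)=1. For i=5 this gives 15.

Answer: 15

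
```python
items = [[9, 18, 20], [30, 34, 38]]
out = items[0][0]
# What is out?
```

Trace:
`items = [[9, 18, 20], [30, 34, 38]]` → items = [[9, 18, 20], [30, 34, 38]]
`out = items[0][0]` → out = 9
So out = 9

Answer: 9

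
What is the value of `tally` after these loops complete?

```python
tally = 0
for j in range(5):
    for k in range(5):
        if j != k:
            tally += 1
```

5² - 5 (exclude diagonal)
`tally` takes the values: 0 → 1 → 2 → 3 → 4 → 5 → 6 → 7 → 8 → 9 → 10 → 11 → 12 → 13 → 14 → 15 → 16 → 17 → 18 → 19 → 20

Answer: 20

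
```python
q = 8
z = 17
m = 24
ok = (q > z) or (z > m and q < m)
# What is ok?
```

Trace:
`q = 8` → q = 8
`z = 17` → z = 17
`m = 24` → m = 24
`ok = (q > z) or (z > m and q < m)` → ok = False
So ok = False

Answer: False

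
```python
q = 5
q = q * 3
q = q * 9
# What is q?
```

Trace:
`q = 5` → q = 5
`q = q * 3` → q = 15
`q = q * 9` → q = 135
So q = 135

Answer: 135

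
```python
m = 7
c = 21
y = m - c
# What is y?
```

Trace:
`m = 7` → m = 7
`c = 21` → c = 21
`y = m - c` → y = -14
So y = -14

Answer: -14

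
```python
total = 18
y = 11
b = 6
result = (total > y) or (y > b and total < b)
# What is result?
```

Trace:
`total = 18` → total = 18
`y = 11` → y = 11
`b = 6` → b = 6
`result = (total > y) or (y > b and total < b)` → result = True
So result = True

Answer: True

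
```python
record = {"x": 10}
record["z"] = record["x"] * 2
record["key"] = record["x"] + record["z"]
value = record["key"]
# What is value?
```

Trace:
`record = {"x": 10}` → record = {'x': 10}
`record["z"] = record["x"] * 2` → record = {'x': 10, 'z': 20}
`record["key"] = record["x"] + record["z"]` → record = {'x': 10, 'z': 20, 'key': 30}
`value = record["key"]` → value = 30
So value = 30

Answer: 30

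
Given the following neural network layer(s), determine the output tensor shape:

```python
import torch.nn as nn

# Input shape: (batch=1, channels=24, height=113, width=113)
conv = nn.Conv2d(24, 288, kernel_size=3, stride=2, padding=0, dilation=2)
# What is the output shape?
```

Input: (1, 24, 113, 113) -> Output: (1, 288, 55, 55)

Answer: (1, 288, 55, 55)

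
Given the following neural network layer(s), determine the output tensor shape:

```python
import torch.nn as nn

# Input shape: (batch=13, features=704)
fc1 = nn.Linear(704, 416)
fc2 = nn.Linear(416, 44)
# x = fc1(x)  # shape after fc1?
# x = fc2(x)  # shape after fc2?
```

Input: (13, 704) -> after fc1: (13, 416) -> Output: (13, 44)

Answer: (13, 44)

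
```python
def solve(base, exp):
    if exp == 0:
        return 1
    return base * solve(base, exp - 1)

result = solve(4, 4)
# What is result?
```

solve(4, 4) = 4 * 4 * 4 * 4 = 256

Answer: 256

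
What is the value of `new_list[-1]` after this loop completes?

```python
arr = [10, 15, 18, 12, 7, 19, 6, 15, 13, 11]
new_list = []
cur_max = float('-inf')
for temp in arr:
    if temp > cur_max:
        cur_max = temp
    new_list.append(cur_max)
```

Running max ends at 19
`new_list` takes the values: [] → [10] → [10, 15] → [10, 15, 18] → [10, 15, 18, 18] → [10, 15, 18, 18, 18] → [10, 15, 18, 18, 18, 19] → [10, 15, 18, 18, 18, 19, 19] → [10, 15, 18, 18, 18, 19, 19, 19] → [10, 15, 18, 18, 18, 19, 19, 19, 19] → [10, 15, 18, 18, 18, 19, 19, 19, 19, 19]
So `new_list[-1]` = 19

Answer: 19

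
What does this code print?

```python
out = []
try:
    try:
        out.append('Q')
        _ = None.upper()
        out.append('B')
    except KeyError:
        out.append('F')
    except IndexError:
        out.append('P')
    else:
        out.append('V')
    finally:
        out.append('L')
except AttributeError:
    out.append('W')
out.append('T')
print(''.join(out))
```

Execution trace: 'Q' (try body) → 'L' (finally) → 'W' (outer except AttributeError) → 'T' (after the try/except). Output: QLWT

Answer: QLWT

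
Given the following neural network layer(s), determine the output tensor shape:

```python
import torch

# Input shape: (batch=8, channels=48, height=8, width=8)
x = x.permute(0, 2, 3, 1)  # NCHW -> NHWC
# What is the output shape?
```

Input: (8, 48, 8, 8) -> Output: (8, 8, 8, 48)

Answer: (8, 8, 8, 48)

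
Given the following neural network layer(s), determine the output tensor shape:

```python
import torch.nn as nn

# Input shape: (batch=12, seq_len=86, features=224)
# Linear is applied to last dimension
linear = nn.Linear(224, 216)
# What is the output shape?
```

Input: (12, 86, 224) -> Output: (12, 86, 216)

Answer: (12, 86, 216)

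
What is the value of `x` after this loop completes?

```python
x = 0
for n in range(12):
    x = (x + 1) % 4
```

Increment mod 4, 12 times = 0
`x` takes the values: 0 → 1 → 2 → 3 → 0 → 1 → 2 → 3 → 0 → 1 → 2 → 3 → 0

Answer: 0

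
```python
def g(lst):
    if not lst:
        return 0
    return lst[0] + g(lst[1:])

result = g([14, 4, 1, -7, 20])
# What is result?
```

14 + 4 + 1 + (-7) + 20 + 0 = 32

Answer: 32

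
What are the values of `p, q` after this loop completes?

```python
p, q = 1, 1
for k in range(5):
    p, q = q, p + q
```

Fibonacci: after 5 iterations
`p, q` takes the values: (1, 1) → (1, 2) → (2, 3) → (3, 5) → (5, 8) → (8, 13)

Answer: 8, 13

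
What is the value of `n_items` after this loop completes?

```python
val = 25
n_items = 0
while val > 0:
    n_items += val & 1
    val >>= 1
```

Count set bits in 25 (binary: 0b11001)
`n_items` takes the values: 0 → 1 → 2 → 3

Answer: 3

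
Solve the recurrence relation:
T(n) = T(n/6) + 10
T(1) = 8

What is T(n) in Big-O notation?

Each step divides n by 6 and adds 10. After log_6(n) steps we reach T(1)=8. So T(n) = 10·log_6(n) + 8 = O(log n).

Answer: O(log n)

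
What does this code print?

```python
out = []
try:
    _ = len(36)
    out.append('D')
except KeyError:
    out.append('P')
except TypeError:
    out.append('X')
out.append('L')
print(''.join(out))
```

Execution trace: 'X' (except TypeError) → 'L' (after the try/except). Output: XL

Answer: XL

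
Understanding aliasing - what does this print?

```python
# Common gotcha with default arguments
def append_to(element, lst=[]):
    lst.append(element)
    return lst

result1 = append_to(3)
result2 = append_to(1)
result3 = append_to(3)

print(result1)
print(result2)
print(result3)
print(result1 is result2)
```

Key concept: mutable default argument gotcha.
Step by step:
`result1 = append_to(3)` → result1 = [3]
`result2 = append_to(1)` → result1 = [3, 1] (same object as result2); result2 = [3, 1] (same object as result1)
`result3 = append_to(3)` → result1 = [3, 1, 3] (same object as result2, result3); result2 = [3, 1, 3] (same object as result1, result3); result3 = [3, 1, 3] (same object as result1, result2)
`print(result1)` → prints [3, 1, 3]
`print(result2)` → prints [3, 1, 3]
`print(result3)` → prints [3, 1, 3]
`print(result1 is result2)` → prints True

Answer:
[3, 1, 3]
[3, 1, 3]
[3, 1, 3]
True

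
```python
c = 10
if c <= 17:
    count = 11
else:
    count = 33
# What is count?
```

Trace:
`c = 10` → c = 10
`if c <= 17: ...` → c <= 17 is True → count = 11
So count = 11

Answer: 11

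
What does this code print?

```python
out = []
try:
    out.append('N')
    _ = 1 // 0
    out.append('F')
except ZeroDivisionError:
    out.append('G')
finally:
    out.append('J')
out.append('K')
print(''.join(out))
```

Execution trace: 'N' (try body) → 'G' (except ZeroDivisionError) → 'J' (finally) → 'K' (after the try/except). Output: NGJK

Answer: NGJK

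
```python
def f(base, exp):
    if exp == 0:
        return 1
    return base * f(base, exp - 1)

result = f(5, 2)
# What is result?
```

f(5, 2) = 5 * 5 = 25

Answer: 25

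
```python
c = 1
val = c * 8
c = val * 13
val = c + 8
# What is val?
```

Trace:
`c = 1` → c = 1
`val = c * 8` → val = 8
`c = val * 13` → c = 104
`val = c + 8` → val = 112
So val = 112

Answer: 112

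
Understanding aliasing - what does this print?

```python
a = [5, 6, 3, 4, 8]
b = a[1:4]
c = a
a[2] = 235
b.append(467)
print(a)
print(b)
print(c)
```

Key concept: slice vs alias.
Step by step:
`a = [5, 6, 3, 4, 8]` → a = [5, 6, 3, 4, 8]
`b = a[1:4]` → b = [6, 3, 4]
`c = a` → c = [5, 6, 3, 4, 8] (same object as a)
`a[2] = 235` → a = [5, 6, 235, 4, 8] (same object as c); c = [5, 6, 235, 4, 8] (same object as a)
`b.append(467)` → b = [6, 3, 4, 467]
`print(a)` → prints [5, 6, 235, 4, 8]
`print(b)` → prints [6, 3, 4, 467]
`print(c)` → prints [5, 6, 235, 4, 8]

Answer:
[5, 6, 235, 4, 8]
[6, 3, 4, 467]
[5, 6, 235, 4, 8]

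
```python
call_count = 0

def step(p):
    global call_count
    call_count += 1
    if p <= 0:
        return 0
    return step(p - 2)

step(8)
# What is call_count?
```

Linear recursion stepping by 2: 5 calls from p=8 down to ≤0.

Answer: 5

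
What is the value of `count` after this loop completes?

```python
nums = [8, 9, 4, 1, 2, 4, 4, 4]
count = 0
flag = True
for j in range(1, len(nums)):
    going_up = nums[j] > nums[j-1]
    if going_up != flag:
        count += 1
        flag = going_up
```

Count direction changes in [8, 9, 4, 1, 2, 4, 4, 4]
`count` takes the values: 0 → 1 → 2 → 3

Answer: 3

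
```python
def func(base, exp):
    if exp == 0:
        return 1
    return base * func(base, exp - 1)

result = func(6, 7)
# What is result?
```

func(6, 7) = 6 * 6 * 6 * 6 * 6 * 6 * 6 = 279936

Answer: 279936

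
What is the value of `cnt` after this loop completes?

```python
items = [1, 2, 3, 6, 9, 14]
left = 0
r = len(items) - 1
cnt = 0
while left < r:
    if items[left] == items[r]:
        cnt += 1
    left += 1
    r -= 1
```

Count matching pairs from ends
`cnt` takes the values: 0

Answer: 0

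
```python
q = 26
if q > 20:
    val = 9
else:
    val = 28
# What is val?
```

Trace:
`q = 26` → q = 26
`if q > 20: ...` → q > 20 is True → val = 9
So val = 9

Answer: 9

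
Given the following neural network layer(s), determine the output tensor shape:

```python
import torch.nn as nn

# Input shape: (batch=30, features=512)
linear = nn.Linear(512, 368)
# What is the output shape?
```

Input: (30, 512) -> Output: (30, 368)

Answer: (30, 368)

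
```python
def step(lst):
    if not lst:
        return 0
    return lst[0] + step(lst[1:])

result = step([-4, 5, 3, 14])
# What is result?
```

(-4) + 5 + 3 + 14 + 0 = 18

Answer: 18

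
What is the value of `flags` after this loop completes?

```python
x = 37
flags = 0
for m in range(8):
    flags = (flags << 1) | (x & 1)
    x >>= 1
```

Reverse lowest 8 bits of 37
`flags` takes the values: 0 → 1 → 2 → 5 → 10 → 20 → 41 → 82 → 164

Answer: 164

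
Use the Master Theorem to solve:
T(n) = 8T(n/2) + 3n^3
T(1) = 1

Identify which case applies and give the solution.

a=8, b=2, f(n)=3n^3. log_2(8) = 3. Since c=3 = 3, Case 2 applies: T(n) = Θ(n^log_b(a) · log n) = O(n^3 log n).

Answer: O(n^3 log n) - Case 2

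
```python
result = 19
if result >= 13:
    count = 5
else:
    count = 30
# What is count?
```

Trace:
`result = 19` → result = 19
`if result >= 13: ...` → result >= 13 is True → count = 5
So count = 5

Answer: 5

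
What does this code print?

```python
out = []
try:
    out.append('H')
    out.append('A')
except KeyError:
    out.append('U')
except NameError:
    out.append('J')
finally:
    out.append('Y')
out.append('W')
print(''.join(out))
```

Execution trace: 'H' (try body) → 'A' (try body, no exception) → 'Y' (finally) → 'W' (after the try/except). Output: HAYW

Answer: HAYW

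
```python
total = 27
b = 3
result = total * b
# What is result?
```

Trace:
`total = 27` → total = 27
`b = 3` → b = 3
`result = total * b` → result = 81
So result = 81

Answer: 81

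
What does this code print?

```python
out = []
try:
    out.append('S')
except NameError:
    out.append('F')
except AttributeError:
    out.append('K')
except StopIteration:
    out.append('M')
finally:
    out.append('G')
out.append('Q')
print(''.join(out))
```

Execution trace: 'S' (try body, no exception) → 'G' (finally) → 'Q' (after the try/except). Output: SGQ

Answer: SGQ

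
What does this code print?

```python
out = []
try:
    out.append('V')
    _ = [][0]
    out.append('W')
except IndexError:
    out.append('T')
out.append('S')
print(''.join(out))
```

Execution trace: 'V' (try body) → 'T' (except IndexError) → 'S' (after the try/except). Output: VTS

Answer: VTS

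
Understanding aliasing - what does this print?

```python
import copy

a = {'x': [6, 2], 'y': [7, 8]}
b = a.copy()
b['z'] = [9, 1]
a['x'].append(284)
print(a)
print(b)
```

Key concept: shallow copy of dict with mutable values.
Step by step:
`a = {'x': [6, 2], 'y': [7, 8]}` → a = {'x': [6, 2], 'y': [7, 8]}
`b = a.copy()` → b = {'x': [6, 2], 'y': [7, 8]}
`b['z'] = [9, 1]` → b = {'x': [6, 2], 'y': [7, 8], 'z': [9, 1]}
`a['x'].append(284)` → a = {'x': [6, 2, 284], 'y': [7, 8]}; b = {'x': [6, 2, 284], 'y': [7, 8], 'z': [9, 1]}
`print(a)` → prints {'x': [6, 2, 284], 'y': [7, 8]}
`print(b)` → prints {'x': [6, 2, 284], 'y': [7, 8], 'z': [9, 1]}

Answer:
{'x': [6, 2, 284], 'y': [7, 8]}
{'x': [6, 2, 284], 'y': [7, 8], 'z': [9, 1]}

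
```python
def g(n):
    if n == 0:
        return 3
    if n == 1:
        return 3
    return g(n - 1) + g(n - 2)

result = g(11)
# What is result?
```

Build up from base cases: g(0)=3, g(1)=3, g(2)=6, g(3)=9, g(4)=15, g(5)=24, g(6)=39, ..., g(11)=432

Answer: 432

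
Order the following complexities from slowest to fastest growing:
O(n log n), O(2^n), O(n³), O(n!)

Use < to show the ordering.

Ordered by growth rate: O(n log n) < O(n³) < O(2^n) < O(n!)

Answer: O(n log n) < O(n³) < O(2^n) < O(n!)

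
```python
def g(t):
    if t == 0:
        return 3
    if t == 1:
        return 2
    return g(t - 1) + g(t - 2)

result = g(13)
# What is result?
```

Build up from base cases: g(0)=3, g(1)=2, g(2)=5, g(3)=7, g(4)=12, g(5)=19, g(6)=31, ..., g(13)=898

Answer: 898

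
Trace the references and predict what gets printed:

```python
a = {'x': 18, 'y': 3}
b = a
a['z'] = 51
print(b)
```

Key concept: dict aliasing.
Step by step:
`a = {'x': 18, 'y': 3}` → a = {'x': 18, 'y': 3}
`b = a` → b = {'x': 18, 'y': 3} (same object as a)
`a['z'] = 51` → a = {'x': 18, 'y': 3, 'z': 51} (same object as b); b = {'x': 18, 'y': 3, 'z': 51} (same object as a)
`print(b)` → prints {'x': 18, 'y': 3, 'z': 51}

Answer: {'x': 18, 'y': 3, 'z': 51}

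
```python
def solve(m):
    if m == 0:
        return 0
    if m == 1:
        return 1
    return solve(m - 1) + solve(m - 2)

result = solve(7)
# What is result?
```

Build up from base cases: solve(0)=0, solve(1)=1, solve(2)=1, solve(3)=2, solve(4)=3, solve(5)=5, solve(6)=8, ..., solve(7)=13

Answer: 13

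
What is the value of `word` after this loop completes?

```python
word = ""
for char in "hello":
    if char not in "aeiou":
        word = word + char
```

Remove vowels from 'hello'
`word` takes the values: "" → "h" → "hl" → "hll"

Answer: "hll"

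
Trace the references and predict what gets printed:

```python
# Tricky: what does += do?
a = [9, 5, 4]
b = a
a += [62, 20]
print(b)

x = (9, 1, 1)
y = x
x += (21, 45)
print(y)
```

Key concept: += behavior differs for mutable vs immutable.
Step by step:
`a = [9, 5, 4]` → a = [9, 5, 4]
`b = a` → b = [9, 5, 4] (same object as a)
`a += [62, 20]` → a = [9, 5, 4, 62, 20] (same object as b); b = [9, 5, 4, 62, 20] (same object as a)
`print(b)` → prints [9, 5, 4, 62, 20]
`x = (9, 1, 1)` → x = (9, 1, 1)
`y = x` → y = (9, 1, 1)
`x += (21, 45)` → x = (9, 1, 1, 21, 45)
`print(y)` → prints (9, 1, 1)

Answer:
[9, 5, 4, 62, 20]
(9, 1, 1)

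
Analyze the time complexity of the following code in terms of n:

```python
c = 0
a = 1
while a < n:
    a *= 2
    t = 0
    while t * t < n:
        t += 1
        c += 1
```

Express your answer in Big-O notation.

Each loop level contributes: log n × √n. Multiplying the contributions gives O(√n log n).

Answer: O(√n log n)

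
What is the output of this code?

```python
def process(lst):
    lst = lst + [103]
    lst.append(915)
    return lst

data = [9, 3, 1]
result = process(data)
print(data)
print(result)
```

Key concept: rebinding parameter vs mutation.
Step by step:
`data = [9, 3, 1]` → data = [9, 3, 1]
`result = process(data)` → result = [9, 3, 1, 103, 915]
`print(data)` → prints [9, 3, 1]
`print(result)` → prints [9, 3, 1, 103, 915]

Answer:
[9, 3, 1]
[9, 3, 1, 103, 915]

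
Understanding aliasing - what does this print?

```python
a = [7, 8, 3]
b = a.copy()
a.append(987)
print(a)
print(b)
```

Key concept: list.copy() creates independent copy.
Step by step:
`a = [7, 8, 3]` → a = [7, 8, 3]
`b = a.copy()` → b = [7, 8, 3]
`a.append(987)` → a = [7, 8, 3, 987]
`print(a)` → prints [7, 8, 3, 987]
`print(b)` → prints [7, 8, 3]

Answer:
[7, 8, 3, 987]
[7, 8, 3]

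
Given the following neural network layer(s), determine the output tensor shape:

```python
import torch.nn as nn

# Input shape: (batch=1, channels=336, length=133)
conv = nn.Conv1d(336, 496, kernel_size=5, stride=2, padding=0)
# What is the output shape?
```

Input: (1, 336, 133) -> Output: (1, 496, 65)

Answer: (1, 496, 65)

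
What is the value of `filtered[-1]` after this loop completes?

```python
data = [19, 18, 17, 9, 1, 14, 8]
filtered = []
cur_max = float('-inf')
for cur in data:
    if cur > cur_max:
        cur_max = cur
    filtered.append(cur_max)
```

Running max ends at 19
`filtered` takes the values: [] → [19] → [19, 19] → [19, 19, 19] → [19, 19, 19, 19] → [19, 19, 19, 19, 19] → [19, 19, 19, 19, 19, 19] → [19, 19, 19, 19, 19, 19, 19]
So `filtered[-1]` = 19

Answer: 19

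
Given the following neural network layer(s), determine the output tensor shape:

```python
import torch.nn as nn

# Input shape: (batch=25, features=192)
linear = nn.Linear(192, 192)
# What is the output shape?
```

Input: (25, 192) -> Output: (25, 192)

Answer: (25, 192)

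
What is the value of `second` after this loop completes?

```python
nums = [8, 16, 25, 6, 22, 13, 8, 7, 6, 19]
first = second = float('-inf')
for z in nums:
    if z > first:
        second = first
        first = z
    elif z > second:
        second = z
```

Second largest (with repeats) in [8, 16, 25, 6, 22, 13, 8, 7, 6, 19]
`second` takes the values: -inf → 8 → 16 → 22

Answer: 22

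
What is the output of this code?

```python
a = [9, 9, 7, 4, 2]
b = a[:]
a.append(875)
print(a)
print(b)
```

Key concept: slice [:] creates copy.
Step by step:
`a = [9, 9, 7, 4, 2]` → a = [9, 9, 7, 4, 2]
`b = a[:]` → b = [9, 9, 7, 4, 2]
`a.append(875)` → a = [9, 9, 7, 4, 2, 875]
`print(a)` → prints [9, 9, 7, 4, 2, 875]
`print(b)` → prints [9, 9, 7, 4, 2]

Answer:
[9, 9, 7, 4, 2, 875]
[9, 9, 7, 4, 2]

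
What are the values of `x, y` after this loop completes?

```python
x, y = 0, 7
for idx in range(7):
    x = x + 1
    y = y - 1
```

x goes 0→7, y goes 7→0
`x, y` takes the values: (0, 7) → (1, 7) → (1, 6) → (2, 6) → (2, 5) → (3, 5) → (3, 4) → (4, 4) → (4, 3) → (5, 3) → (5, 2) → (6, 2) → (6, 1) → (7, 1) → (7, 0)

Answer: 7, 0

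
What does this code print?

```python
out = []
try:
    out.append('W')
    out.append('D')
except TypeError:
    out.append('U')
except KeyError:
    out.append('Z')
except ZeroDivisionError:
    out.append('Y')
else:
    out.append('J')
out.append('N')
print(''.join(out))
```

Execution trace: 'W' (try body) → 'D' (try body, no exception) → 'J' (else) → 'N' (after the try/except). Output: WDJN

Answer: WDJN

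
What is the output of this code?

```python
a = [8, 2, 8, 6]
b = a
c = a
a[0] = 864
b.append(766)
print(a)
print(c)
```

Key concept: multiple aliases.
Step by step:
`a = [8, 2, 8, 6]` → a = [8, 2, 8, 6]
`b = a` → b = [8, 2, 8, 6] (same object as a)
`c = a` → c = [8, 2, 8, 6] (same object as a, b)
`a[0] = 864` → a = [864, 2, 8, 6] (same object as b, c); b = [864, 2, 8, 6] (same object as a, c); c = [864, 2, 8, 6] (same object as a, b)
`b.append(766)` → a = [864, 2, 8, 6, 766] (same object as b, c); b = [864, 2, 8, 6, 766] (same object as a, c); c = [864, 2, 8, 6, 766] (same object as a, b)
`print(a)` → prints [864, 2, 8, 6, 766]
`print(c)` → prints [864, 2, 8, 6, 766]

Answer:
[864, 2, 8, 6, 766]
[864, 2, 8, 6, 766]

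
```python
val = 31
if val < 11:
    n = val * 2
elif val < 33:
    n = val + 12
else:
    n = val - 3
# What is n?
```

Trace:
`val = 31` → val = 31
`if val < 11: ...` → val < 11 is False, val < 33 is True → n = 43
So n = 43

Answer: 43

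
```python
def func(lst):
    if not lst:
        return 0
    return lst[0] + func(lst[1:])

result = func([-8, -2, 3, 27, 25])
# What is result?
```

(-8) + (-2) + 3 + 27 + 25 + 0 = 45

Answer: 45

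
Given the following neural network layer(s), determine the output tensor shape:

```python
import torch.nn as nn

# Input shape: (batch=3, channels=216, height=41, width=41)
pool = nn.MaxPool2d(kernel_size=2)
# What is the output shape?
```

Input: (3, 216, 41, 41) -> Output: (3, 216, 20, 20)

Answer: (3, 216, 20, 20)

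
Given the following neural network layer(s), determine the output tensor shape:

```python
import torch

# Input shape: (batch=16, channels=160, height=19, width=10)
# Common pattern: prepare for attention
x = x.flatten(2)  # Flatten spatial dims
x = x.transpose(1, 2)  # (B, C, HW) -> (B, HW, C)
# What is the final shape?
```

Input: (16, 160, 19, 10) -> after flatten(2): (16, 160, 190) -> Output: (16, 190, 160)

Answer: (16, 190, 160)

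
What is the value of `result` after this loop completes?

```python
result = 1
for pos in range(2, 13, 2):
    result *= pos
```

Product of even numbers 2 to 12
`result` takes the values: 1 → 2 → 8 → 48 → 384 → 3840 → 46080

Answer: 46080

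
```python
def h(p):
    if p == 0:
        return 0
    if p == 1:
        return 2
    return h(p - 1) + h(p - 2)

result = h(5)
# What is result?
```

Build up from base cases: h(0)=0, h(1)=2, h(2)=2, h(3)=4, h(4)=6, h(5)=10

Answer: 10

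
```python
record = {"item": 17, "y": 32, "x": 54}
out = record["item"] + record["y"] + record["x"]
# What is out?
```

Trace:
`record = {"item": 17, "y": 32, "x": 54}` → record = {'item': 17, 'y': 32, 'x': 54}
`out = record["item"] + record["y"] + record["x"]` → out = 103
So out = 103

Answer: 103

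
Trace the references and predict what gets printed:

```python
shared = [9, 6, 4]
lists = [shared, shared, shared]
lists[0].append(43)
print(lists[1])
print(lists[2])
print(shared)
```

Key concept: list of same reference.
Step by step:
`shared = [9, 6, 4]` → shared = [9, 6, 4]
`lists = [shared, shared, shared]` → lists = [[9, 6, 4], [9, 6, 4], [9, 6, 4]]
`lists[0].append(43)` → shared = [9, 6, 4, 43]; lists = [[9, 6, 4, 43], [9, 6, 4, 43], [9, 6, 4, 43]]
`print(lists[1])` → prints [9, 6, 4, 43]
`print(lists[2])` → prints [9, 6, 4, 43]
`print(shared)` → prints [9, 6, 4, 43]

Answer:
[9, 6, 4, 43]
[9, 6, 4, 43]
[9, 6, 4, 43]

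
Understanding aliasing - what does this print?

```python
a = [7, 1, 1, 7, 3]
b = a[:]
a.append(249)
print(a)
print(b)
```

Key concept: slice [:] creates copy.
Step by step:
`a = [7, 1, 1, 7, 3]` → a = [7, 1, 1, 7, 3]
`b = a[:]` → b = [7, 1, 1, 7, 3]
`a.append(249)` → a = [7, 1, 1, 7, 3, 249]
`print(a)` → prints [7, 1, 1, 7, 3, 249]
`print(b)` → prints [7, 1, 1, 7, 3]

Answer:
[7, 1, 1, 7, 3, 249]
[7, 1, 1, 7, 3]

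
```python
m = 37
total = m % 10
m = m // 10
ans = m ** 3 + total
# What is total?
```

Trace:
`m = 37` → m = 37
`total = m % 10` → total = 7
`m = m // 10` → m = 3
`ans = m ** 3 + total` → ans = 34
So total = 7

Answer: 7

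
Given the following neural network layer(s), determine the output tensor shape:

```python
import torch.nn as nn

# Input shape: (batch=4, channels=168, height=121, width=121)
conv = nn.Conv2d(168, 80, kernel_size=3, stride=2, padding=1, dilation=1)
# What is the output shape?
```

Input: (4, 168, 121, 121) -> Output: (4, 80, 61, 61)

Answer: (4, 80, 61, 61)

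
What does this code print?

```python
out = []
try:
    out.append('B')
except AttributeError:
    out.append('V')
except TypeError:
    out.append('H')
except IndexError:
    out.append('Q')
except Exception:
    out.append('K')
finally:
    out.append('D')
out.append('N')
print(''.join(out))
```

Execution trace: 'B' (try body, no exception) → 'D' (finally) → 'N' (after the try/except). Output: BDN

Answer: BDN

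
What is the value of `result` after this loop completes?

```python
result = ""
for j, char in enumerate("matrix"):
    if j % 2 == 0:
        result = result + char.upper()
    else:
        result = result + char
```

Uppercase even positions in 'matrix'
`result` takes the values: "" → "M" → "Ma" → "MaT" → "MaTr" → "MaTrI" → "MaTrIx"

Answer: "MaTrIx"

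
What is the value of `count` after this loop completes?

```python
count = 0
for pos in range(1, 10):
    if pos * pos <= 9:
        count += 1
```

Count numbers where pos² ≤ 9
`count` takes the values: 0 → 1 → 2 → 3

Answer: 3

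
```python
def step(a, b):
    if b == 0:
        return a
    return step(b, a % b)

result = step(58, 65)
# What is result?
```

step(58, 65) -> step(65, 58) -> step(58, 7) -> step(7, 2) -> step(2, 1) -> step(1, 0) -> 1

Answer: 1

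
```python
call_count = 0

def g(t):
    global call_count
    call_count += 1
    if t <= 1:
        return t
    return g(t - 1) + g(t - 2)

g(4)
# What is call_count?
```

Calls(t) = 1 + Calls(t-1) + Calls(t-2); Calls(0)=Calls(1)=1. For t=4 this gives 9.

Answer: 9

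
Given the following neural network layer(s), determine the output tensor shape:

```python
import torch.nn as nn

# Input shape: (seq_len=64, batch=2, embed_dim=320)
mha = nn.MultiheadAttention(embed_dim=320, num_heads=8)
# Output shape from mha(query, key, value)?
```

Input: (64, 2, 320) -> Output: (64, 2, 320)

Answer: (64, 2, 320)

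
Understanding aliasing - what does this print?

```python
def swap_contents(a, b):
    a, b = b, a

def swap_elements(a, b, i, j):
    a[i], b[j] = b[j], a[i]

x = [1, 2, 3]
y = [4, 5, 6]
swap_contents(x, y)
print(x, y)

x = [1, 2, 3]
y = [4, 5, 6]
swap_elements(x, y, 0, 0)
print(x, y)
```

Key concept: parameter rebinding vs mutation.
Step by step:
`x = [1, 2, 3]` → x = [1, 2, 3]
`y = [4, 5, 6]` → y = [4, 5, 6]
`swap_contents(x, y)` → no visible change to tracked variables
`print(x, y)` → prints [1, 2, 3] [4, 5, 6]
`x = [1, 2, 3]` → x = [1, 2, 3]
`y = [4, 5, 6]` → y = [4, 5, 6]
`swap_elements(x, y, 0, 0)` → x = [4, 2, 3]; y = [1, 5, 6]
`print(x, y)` → prints [4, 2, 3] [1, 5, 6]

Answer:
[1, 2, 3] [4, 5, 6]
[4, 2, 3] [1, 5, 6]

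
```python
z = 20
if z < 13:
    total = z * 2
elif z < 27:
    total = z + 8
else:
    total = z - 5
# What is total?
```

Trace:
`z = 20` → z = 20
`if z < 13: ...` → z < 13 is False, z < 27 is True → total = 28
So total = 28

Answer: 28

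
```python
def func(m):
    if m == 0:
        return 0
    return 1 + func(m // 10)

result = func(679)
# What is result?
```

Count of digits of 679: 3

Answer: 3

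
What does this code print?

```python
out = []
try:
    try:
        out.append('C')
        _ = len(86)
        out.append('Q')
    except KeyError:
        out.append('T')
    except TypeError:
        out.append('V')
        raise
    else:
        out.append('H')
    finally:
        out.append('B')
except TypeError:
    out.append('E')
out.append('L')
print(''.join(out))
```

Execution trace: 'C' (inner try body) → 'V' (inner except TypeError) → 'B' (inner finally) → 'E' (outer except TypeError) → 'L' (after the try/except). Output: CVBEL

Answer: CVBEL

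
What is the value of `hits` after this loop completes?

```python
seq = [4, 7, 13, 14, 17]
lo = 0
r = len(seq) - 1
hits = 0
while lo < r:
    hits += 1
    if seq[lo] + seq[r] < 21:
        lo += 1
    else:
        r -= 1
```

Steps to find pair summing to 21
`hits` takes the values: 0 → 1 → 2 → 3 → 4

Answer: 4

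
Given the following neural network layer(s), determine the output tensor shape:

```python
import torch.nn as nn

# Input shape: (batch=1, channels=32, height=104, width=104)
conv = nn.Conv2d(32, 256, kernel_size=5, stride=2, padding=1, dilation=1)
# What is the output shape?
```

Input: (1, 32, 104, 104) -> Output: (1, 256, 51, 51)

Answer: (1, 256, 51, 51)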